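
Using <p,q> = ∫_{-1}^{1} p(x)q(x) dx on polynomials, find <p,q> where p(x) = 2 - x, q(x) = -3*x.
<p,q> = 2

Expand the product: p(x)·q(x) = 3*x^2 - 6*x.
∫_{-1}^{1} of each monomial x^k gives [2/(k+1) if k even, 0 if k odd]. Integrating term-by-term (or equivalently evaluating the antiderivative F(x) = x^3 - 3*x^2 at the endpoints):
  F(1) − F(−1) = -2 − (-4) = 2.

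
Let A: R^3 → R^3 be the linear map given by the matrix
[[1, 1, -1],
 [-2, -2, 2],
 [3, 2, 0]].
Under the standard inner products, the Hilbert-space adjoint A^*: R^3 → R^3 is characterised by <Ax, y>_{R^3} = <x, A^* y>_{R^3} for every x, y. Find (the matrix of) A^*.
A^* = A^T =
[[1, -2, 3],
 [1, -2, 2],
 [-1, 2, 0]]

For real matrices with standard dot products, the defining identity <Ax, y> = <x, A^* y> gives (Ax)^T y = x^T (A^*) y, i.e. x^T A^T y = x^T (A^*) y. Since this holds for all x, y, we must have A^* = A^T. Therefore
A^* =
[[1, -2, 3],
 [1, -2, 2],
 [-1, 2, 0]].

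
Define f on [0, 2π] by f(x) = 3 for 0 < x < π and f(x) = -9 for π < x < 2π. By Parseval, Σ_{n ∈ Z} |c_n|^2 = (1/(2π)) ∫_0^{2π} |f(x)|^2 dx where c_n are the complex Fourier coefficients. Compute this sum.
Σ |c_n|^2 = 45

Parseval equates the L^2 energy of f (normalised by 1/(2π)) with the ℓ^2 sum of its Fourier coefficients: (1/(2π)) ∫_0^{2π} |f|^2 = Σ |c_n|^2.
Compute the left side: (1/(2π)) [∫_0^π 3^2 dx + ∫_π^{2π} (-9)^2 dx] = (1/(2π)) · (9π + 81π) = (9 + 81)/2 = 45.
So Σ_{n ∈ Z} |c_n|^2 = 45.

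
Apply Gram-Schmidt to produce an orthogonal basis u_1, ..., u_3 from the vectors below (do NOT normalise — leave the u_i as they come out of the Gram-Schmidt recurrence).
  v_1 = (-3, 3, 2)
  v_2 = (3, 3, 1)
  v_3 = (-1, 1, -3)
Orthogonal basis:
  u_1 = (-3, 3, 2)
  u_2 = (36/11, 30/11, 9/11)
  u_3 = (-11/23, 33/23, -66/23)

Apply the Gram-Schmidt recurrence
  u_1 = v_1
  u_i = v_i − Σ_{j<i} ((v_i · u_j) / (u_j · u_j)) · u_j.

Step by step this gives:
  u_1 = (-3, 3, 2)
  u_2 = (36/11, 30/11, 9/11)
  u_3 = (-11/23, 33/23, -66/23)

Orthogonality check:
  u_2 · u_1 = 0 (should be 0)
  u_3 · u_1 = 0 (should be 0)
  u_3 · u_2 = 0 (should be 0)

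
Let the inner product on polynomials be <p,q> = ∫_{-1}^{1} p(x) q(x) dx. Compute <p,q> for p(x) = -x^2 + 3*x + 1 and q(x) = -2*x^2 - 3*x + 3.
<p,q> = -38/15

Expand the product: p(x)·q(x) = 2*x^4 - 3*x^3 - 14*x^2 + 6*x + 3.
∫_{-1}^{1} of each monomial x^k gives [2/(k+1) if k even, 0 if k odd]. Integrating term-by-term (or equivalently evaluating the antiderivative F(x) = 2*x^5/5 - 3*x^4/4 - 14*x^3/3 + 3*x^2 + 3*x at the endpoints):
  F(1) − F(−1) = 59/60 − (211/60) = -38/15.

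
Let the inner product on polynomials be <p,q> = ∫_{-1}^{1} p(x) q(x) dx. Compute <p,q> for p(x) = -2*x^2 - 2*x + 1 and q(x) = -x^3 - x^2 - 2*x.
<p,q> = 18/5

Expand the product: p(x)·q(x) = 2*x^5 + 4*x^4 + 5*x^3 + 3*x^2 - 2*x.
∫_{-1}^{1} of each monomial x^k gives [2/(k+1) if k even, 0 if k odd]. Integrating term-by-term (or equivalently evaluating the antiderivative F(x) = x^6/3 + 4*x^5/5 + 5*x^4/4 + x^3 - x^2 at the endpoints):
  F(1) − F(−1) = 143/60 − (-73/60) = 18/5.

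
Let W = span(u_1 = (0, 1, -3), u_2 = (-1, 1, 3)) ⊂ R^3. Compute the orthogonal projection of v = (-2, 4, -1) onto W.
proj_W(v) = (-43/23, 187/46, -45/46)

Set up U = [u_1 | ... | u_2] ∈ R^(3×2). The projector onto W = col(U) is P = U (U^T U)^(-1) U^T.
Compute U^T U =
  [10, -8]
  [-8, 11],
and U^T v = (7, 3).
Solve U^T U · c = U^T v for the coefficients: c = (101/46, 43/23). The projection is proj_W(v) = U c.
Check: (v - proj_W(v)) · u_1 = 0  (should be 0).
Check: (v - proj_W(v)) · u_2 = 0  (should be 0).
Result: proj_W(v) = (-43/23, 187/46, -45/46).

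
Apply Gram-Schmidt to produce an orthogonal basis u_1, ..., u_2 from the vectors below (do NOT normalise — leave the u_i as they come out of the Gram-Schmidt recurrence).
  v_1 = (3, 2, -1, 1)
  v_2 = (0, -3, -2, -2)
Orthogonal basis:
  u_1 = (3, 2, -1, 1)
  u_2 = (6/5, -11/5, -12/5, -8/5)

Apply the Gram-Schmidt recurrence
  u_1 = v_1
  u_i = v_i − Σ_{j<i} ((v_i · u_j) / (u_j · u_j)) · u_j.

Step by step this gives:
  u_1 = (3, 2, -1, 1)
  u_2 = (6/5, -11/5, -12/5, -8/5)

Orthogonality check:
  u_2 · u_1 = 0 (should be 0)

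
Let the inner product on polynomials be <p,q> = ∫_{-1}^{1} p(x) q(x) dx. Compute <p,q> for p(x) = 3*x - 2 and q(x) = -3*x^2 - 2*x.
<p,q> = 0

Expand the product: p(x)·q(x) = -9*x^3 + 4*x.
∫_{-1}^{1} of each monomial x^k gives [2/(k+1) if k even, 0 if k odd]. Integrating term-by-term (or equivalently evaluating the antiderivative F(x) = -9*x^4/4 + 2*x^2 at the endpoints):
  F(1) − F(−1) = -1/4 − (-1/4) = 0.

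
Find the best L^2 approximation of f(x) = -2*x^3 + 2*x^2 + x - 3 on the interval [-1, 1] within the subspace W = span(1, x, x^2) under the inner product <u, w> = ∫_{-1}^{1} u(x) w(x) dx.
g(x) = 2*x^2 - x/5 - 3

The best approximation g ∈ W is the orthogonal projection of f onto W. Writing g = a_0 + a_1 x + a_2 x^2, the coefficients solve the normal equations G · a = b where
  G_{ij} = <φ_i, φ_j> and b_i = <f, φ_i>, with φ_0 = 1, φ_1 = x, φ_2 = x^2.
G =
  [2, 0, 2/3]
  [0, 2/3, 0]
  [2/3, 0, 2/5],
b = (-14/3, -2/15, -6/5).
Solving gives a_0 = -3, a_1 = -1/5, a_2 = 2, so
  g(x) = 2*x^2 - x/5 - 3.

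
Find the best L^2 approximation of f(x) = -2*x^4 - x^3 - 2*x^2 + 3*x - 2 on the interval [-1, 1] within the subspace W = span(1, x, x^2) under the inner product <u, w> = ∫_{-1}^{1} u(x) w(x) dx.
g(x) = -26*x^2/7 + 12*x/5 - 64/35

The best approximation g ∈ W is the orthogonal projection of f onto W. Writing g = a_0 + a_1 x + a_2 x^2, the coefficients solve the normal equations G · a = b where
  G_{ij} = <φ_i, φ_j> and b_i = <f, φ_i>, with φ_0 = 1, φ_1 = x, φ_2 = x^2.
G =
  [2, 0, 2/3]
  [0, 2/3, 0]
  [2/3, 0, 2/5],
b = (-92/15, 8/5, -284/105).
Solving gives a_0 = -64/35, a_1 = 12/5, a_2 = -26/7, so
  g(x) = -26*x^2/7 + 12*x/5 - 64/35.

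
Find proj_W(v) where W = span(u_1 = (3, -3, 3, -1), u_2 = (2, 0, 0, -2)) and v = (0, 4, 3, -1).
proj_W(v) = (3/10, 3/5, -3/5, -7/10)

Set up U = [u_1 | ... | u_2] ∈ R^(4×2). The projector onto W = col(U) is P = U (U^T U)^(-1) U^T.
Compute U^T U =
  [28, 8]
  [8, 8],
and U^T v = (-2, 2).
Solve U^T U · c = U^T v for the coefficients: c = (-1/5, 9/20). The projection is proj_W(v) = U c.
Check: (v - proj_W(v)) · u_1 = 0  (should be 0).
Check: (v - proj_W(v)) · u_2 = 0  (should be 0).
Result: proj_W(v) = (3/10, 3/5, -3/5, -7/10).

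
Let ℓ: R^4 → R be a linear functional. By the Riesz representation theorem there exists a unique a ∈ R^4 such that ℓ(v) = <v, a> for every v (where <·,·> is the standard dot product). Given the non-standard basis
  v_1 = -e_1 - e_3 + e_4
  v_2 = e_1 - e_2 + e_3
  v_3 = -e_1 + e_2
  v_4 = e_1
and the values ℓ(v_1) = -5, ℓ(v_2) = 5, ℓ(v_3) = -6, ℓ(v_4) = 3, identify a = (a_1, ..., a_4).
a = (3, -3, -1, -3)

Write a = (a_1, ..., a_4) in the standard basis. For each basis vector v_i, ℓ(v_i) = <v_i, a> is a linear equation in the a_j's. Collect the n equations into a matrix system V a = ℓ, where row i of V is v_i (expressed in the standard basis). Since V is invertible (lower-triangular with 1s on the diagonal, up to permutation), solve by back-substitution:
  V =
[[-1, 0, -1, 1],
 [1, -1, 1, 0],
 [-1, 1, 0, 0],
 [1, 0, 0, 0]]
  V a = (-5, 5, -6, 3)
Solving gives a = (3, -3, -1, -3).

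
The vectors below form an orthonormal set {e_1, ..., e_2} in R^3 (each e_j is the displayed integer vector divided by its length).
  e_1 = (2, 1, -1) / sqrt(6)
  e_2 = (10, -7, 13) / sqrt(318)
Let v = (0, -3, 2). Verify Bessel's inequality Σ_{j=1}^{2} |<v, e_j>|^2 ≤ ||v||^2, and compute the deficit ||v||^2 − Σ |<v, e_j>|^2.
Σ |<v, e_j>|^2 = 589/53; ||v||^2 = 13; deficit = 100/53

Write each e_j = u_j / sqrt(<u_j, u_j>) where u_j is the displayed integer vector. Then <v, e_j> = <v, u_j> / sqrt(<u_j, u_j>), so |<v, e_j>|^2 = <v, u_j>^2 / <u_j, u_j>.
Coefficients: <v, e_1> = -5/sqrt(6), <v, e_2> = 47/sqrt(318).
Square and sum: Σ |<v, e_j>|^2 = 589/53.
Compute ||v||^2 = v·v = 13.
Deficit = 13 − 589/53 = 100/53 ≥ 0, confirming Bessel's inequality. (The deficit equals ||v − Σ <v,e_j> e_j||^2, the squared distance from v to span{e_j}.)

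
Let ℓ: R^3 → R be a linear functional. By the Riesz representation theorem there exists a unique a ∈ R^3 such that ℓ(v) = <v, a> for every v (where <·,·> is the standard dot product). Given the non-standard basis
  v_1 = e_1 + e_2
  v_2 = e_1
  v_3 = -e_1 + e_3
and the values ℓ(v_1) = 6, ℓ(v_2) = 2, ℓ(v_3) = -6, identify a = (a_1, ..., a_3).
a = (2, 4, -4)

Write a = (a_1, ..., a_3) in the standard basis. For each basis vector v_i, ℓ(v_i) = <v_i, a> is a linear equation in the a_j's. Collect the n equations into a matrix system V a = ℓ, where row i of V is v_i (expressed in the standard basis). Since V is invertible (lower-triangular with 1s on the diagonal, up to permutation), solve by back-substitution:
  V =
[[1, 1, 0],
 [1, 0, 0],
 [-1, 0, 1]]
  V a = (6, 2, -6)
Solving gives a = (2, 4, -4).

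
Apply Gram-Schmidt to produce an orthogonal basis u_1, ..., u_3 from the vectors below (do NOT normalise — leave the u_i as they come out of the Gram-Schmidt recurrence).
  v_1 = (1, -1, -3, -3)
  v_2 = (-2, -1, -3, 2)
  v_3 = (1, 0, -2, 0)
Orthogonal basis:
  u_1 = (1, -1, -3, -3)
  u_2 = (-21/10, -9/10, -27/10, 23/10)
  u_3 = (185/178, 46/89, -40/89, 111/178)

Apply the Gram-Schmidt recurrence
  u_1 = v_1
  u_i = v_i − Σ_{j<i} ((v_i · u_j) / (u_j · u_j)) · u_j.

Step by step this gives:
  u_1 = (1, -1, -3, -3)
  u_2 = (-21/10, -9/10, -27/10, 23/10)
  u_3 = (185/178, 46/89, -40/89, 111/178)

Orthogonality check:
  u_2 · u_1 = 0 (should be 0)
  u_3 · u_1 = 0 (should be 0)
  u_3 · u_2 = 0 (should be 0)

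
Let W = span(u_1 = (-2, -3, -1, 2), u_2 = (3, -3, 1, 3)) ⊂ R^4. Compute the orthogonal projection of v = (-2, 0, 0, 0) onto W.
proj_W(v) = (-37/22, -3/22, -15/22, -5/22)

Set up U = [u_1 | ... | u_2] ∈ R^(4×2). The projector onto W = col(U) is P = U (U^T U)^(-1) U^T.
Compute U^T U =
  [18, 8]
  [8, 28],
and U^T v = (4, -6).
Solve U^T U · c = U^T v for the coefficients: c = (4/11, -7/22). The projection is proj_W(v) = U c.
Check: (v - proj_W(v)) · u_1 = 0  (should be 0).
Check: (v - proj_W(v)) · u_2 = 0  (should be 0).
Result: proj_W(v) = (-37/22, -3/22, -15/22, -5/22).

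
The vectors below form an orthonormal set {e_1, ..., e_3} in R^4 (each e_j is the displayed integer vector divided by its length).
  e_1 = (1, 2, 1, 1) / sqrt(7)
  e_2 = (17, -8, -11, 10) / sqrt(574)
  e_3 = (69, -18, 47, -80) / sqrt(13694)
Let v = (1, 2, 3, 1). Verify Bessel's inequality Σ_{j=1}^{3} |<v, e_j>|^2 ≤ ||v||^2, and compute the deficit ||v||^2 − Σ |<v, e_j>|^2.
Σ |<v, e_j>|^2 = 2181/167; ||v||^2 = 15; deficit = 324/167

Write each e_j = u_j / sqrt(<u_j, u_j>) where u_j is the displayed integer vector. Then <v, e_j> = <v, u_j> / sqrt(<u_j, u_j>), so |<v, e_j>|^2 = <v, u_j>^2 / <u_j, u_j>.
Coefficients: <v, e_1> = 9/sqrt(7), <v, e_2> = -22/sqrt(574), <v, e_3> = 94/sqrt(13694).
Square and sum: Σ |<v, e_j>|^2 = 2181/167.
Compute ||v||^2 = v·v = 15.
Deficit = 15 − 2181/167 = 324/167 ≥ 0, confirming Bessel's inequality. (The deficit equals ||v − Σ <v,e_j> e_j||^2, the squared distance from v to span{e_j}.)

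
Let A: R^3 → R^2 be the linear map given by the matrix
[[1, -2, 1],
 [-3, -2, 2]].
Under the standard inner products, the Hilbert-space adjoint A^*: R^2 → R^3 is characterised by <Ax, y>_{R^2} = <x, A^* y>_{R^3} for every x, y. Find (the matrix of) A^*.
A^* = A^T =
[[1, -3],
 [-2, -2],
 [1, 2]]

For real matrices with standard dot products, the defining identity <Ax, y> = <x, A^* y> gives (Ax)^T y = x^T (A^*) y, i.e. x^T A^T y = x^T (A^*) y. Since this holds for all x, y, we must have A^* = A^T. Therefore
A^* =
[[1, -3],
 [-2, -2],
 [1, 2]].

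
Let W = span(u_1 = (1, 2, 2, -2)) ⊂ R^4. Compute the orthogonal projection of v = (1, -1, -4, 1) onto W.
proj_W(v) = (-11/13, -22/13, -22/13, 22/13)

Set up U = [u_1 | ... | u_1] ∈ R^(4×1). The projector onto W = col(U) is P = U (U^T U)^(-1) U^T.
Compute U^T U =
  [13],
and U^T v = (-11).
Solve U^T U · c = U^T v for the coefficients: c = (-11/13). The projection is proj_W(v) = U c.
Check: (v - proj_W(v)) · u_1 = 0  (should be 0).
Result: proj_W(v) = (-11/13, -22/13, -22/13, 22/13).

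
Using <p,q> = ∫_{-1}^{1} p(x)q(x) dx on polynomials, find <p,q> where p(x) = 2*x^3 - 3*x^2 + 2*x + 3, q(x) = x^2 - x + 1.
<p,q> = 8/3

Expand the product: p(x)·q(x) = 2*x^5 - 5*x^4 + 7*x^3 - 2*x^2 - x + 3.
∫_{-1}^{1} of each monomial x^k gives [2/(k+1) if k even, 0 if k odd]. Integrating term-by-term (or equivalently evaluating the antiderivative F(x) = x^6/3 - x^5 + 7*x^4/4 - 2*x^3/3 - x^2/2 + 3*x at the endpoints):
  F(1) − F(−1) = 35/12 − (1/4) = 8/3.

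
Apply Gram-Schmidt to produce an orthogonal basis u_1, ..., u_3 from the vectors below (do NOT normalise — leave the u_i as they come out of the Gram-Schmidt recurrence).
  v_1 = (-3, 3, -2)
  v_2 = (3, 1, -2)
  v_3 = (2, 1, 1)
Orthogonal basis:
  u_1 = (-3, 3, -2)
  u_2 = (30/11, 14/11, -24/11)
  u_3 = (8/19, 24/19, 24/19)

Apply the Gram-Schmidt recurrence
  u_1 = v_1
  u_i = v_i − Σ_{j<i} ((v_i · u_j) / (u_j · u_j)) · u_j.

Step by step this gives:
  u_1 = (-3, 3, -2)
  u_2 = (30/11, 14/11, -24/11)
  u_3 = (8/19, 24/19, 24/19)

Orthogonality check:
  u_2 · u_1 = 0 (should be 0)
  u_3 · u_1 = 0 (should be 0)
  u_3 · u_2 = 0 (should be 0)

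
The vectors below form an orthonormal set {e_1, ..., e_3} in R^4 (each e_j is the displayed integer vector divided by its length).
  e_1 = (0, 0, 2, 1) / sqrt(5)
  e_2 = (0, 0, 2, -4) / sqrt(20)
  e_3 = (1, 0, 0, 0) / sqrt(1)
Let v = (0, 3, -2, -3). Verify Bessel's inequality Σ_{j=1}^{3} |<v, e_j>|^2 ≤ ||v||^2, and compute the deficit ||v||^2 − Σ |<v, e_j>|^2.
Σ |<v, e_j>|^2 = 13; ||v||^2 = 22; deficit = 9

Write each e_j = u_j / sqrt(<u_j, u_j>) where u_j is the displayed integer vector. Then <v, e_j> = <v, u_j> / sqrt(<u_j, u_j>), so |<v, e_j>|^2 = <v, u_j>^2 / <u_j, u_j>.
Coefficients: <v, e_1> = -7/sqrt(5), <v, e_2> = 8/sqrt(20), <v, e_3> = 0/sqrt(1).
Square and sum: Σ |<v, e_j>|^2 = 13.
Compute ||v||^2 = v·v = 22.
Deficit = 22 − 13 = 9 ≥ 0, confirming Bessel's inequality. (The deficit equals ||v − Σ <v,e_j> e_j||^2, the squared distance from v to span{e_j}.)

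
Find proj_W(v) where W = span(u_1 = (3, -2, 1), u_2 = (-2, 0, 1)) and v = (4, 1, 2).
proj_W(v) = (46/15, -4/3, 2/15)

Set up U = [u_1 | ... | u_2] ∈ R^(3×2). The projector onto W = col(U) is P = U (U^T U)^(-1) U^T.
Compute U^T U =
  [14, -5]
  [-5, 5],
and U^T v = (12, -6).
Solve U^T U · c = U^T v for the coefficients: c = (2/3, -8/15). The projection is proj_W(v) = U c.
Check: (v - proj_W(v)) · u_1 = 0  (should be 0).
Check: (v - proj_W(v)) · u_2 = 0  (should be 0).
Result: proj_W(v) = (46/15, -4/3, 2/15).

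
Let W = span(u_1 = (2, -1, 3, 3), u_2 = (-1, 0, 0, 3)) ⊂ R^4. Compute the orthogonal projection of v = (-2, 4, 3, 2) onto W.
proj_W(v) = (-107/181, -14/181, 42/181, 447/181)

Set up U = [u_1 | ... | u_2] ∈ R^(4×2). The projector onto W = col(U) is P = U (U^T U)^(-1) U^T.
Compute U^T U =
  [23, 7]
  [7, 10],
and U^T v = (7, 8).
Solve U^T U · c = U^T v for the coefficients: c = (14/181, 135/181). The projection is proj_W(v) = U c.
Check: (v - proj_W(v)) · u_1 = 0  (should be 0).
Check: (v - proj_W(v)) · u_2 = 0  (should be 0).
Result: proj_W(v) = (-107/181, -14/181, 42/181, 447/181).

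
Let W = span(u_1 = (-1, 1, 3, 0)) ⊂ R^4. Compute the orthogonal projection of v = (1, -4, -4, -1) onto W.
proj_W(v) = (17/11, -17/11, -51/11, 0)

Set up U = [u_1 | ... | u_1] ∈ R^(4×1). The projector onto W = col(U) is P = U (U^T U)^(-1) U^T.
Compute U^T U =
  [11],
and U^T v = (-17).
Solve U^T U · c = U^T v for the coefficients: c = (-17/11). The projection is proj_W(v) = U c.
Check: (v - proj_W(v)) · u_1 = 0  (should be 0).
Result: proj_W(v) = (17/11, -17/11, -51/11, 0).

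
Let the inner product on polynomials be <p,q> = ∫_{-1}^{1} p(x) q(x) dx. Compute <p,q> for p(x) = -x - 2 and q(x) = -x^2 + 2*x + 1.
<p,q> = -4

Expand the product: p(x)·q(x) = x^3 - 5*x - 2.
∫_{-1}^{1} of each monomial x^k gives [2/(k+1) if k even, 0 if k odd]. Integrating term-by-term (or equivalently evaluating the antiderivative F(x) = x^4/4 - 5*x^2/2 - 2*x at the endpoints):
  F(1) − F(−1) = -17/4 − (-1/4) = -4.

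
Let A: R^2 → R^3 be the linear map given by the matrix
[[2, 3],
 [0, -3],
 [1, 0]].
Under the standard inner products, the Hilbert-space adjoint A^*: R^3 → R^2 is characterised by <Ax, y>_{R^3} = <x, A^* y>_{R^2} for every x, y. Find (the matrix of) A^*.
A^* = A^T =
[[2, 0, 1],
 [3, -3, 0]]

For real matrices with standard dot products, the defining identity <Ax, y> = <x, A^* y> gives (Ax)^T y = x^T (A^*) y, i.e. x^T A^T y = x^T (A^*) y. Since this holds for all x, y, we must have A^* = A^T. Therefore
A^* =
[[2, 0, 1],
 [3, -3, 0]].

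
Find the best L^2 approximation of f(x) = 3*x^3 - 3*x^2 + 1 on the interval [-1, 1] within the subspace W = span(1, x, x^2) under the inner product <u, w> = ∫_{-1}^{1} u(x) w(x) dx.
g(x) = -3*x^2 + 9*x/5 + 1

The best approximation g ∈ W is the orthogonal projection of f onto W. Writing g = a_0 + a_1 x + a_2 x^2, the coefficients solve the normal equations G · a = b where
  G_{ij} = <φ_i, φ_j> and b_i = <f, φ_i>, with φ_0 = 1, φ_1 = x, φ_2 = x^2.
G =
  [2, 0, 2/3]
  [0, 2/3, 0]
  [2/3, 0, 2/5],
b = (0, 6/5, -8/15).
Solving gives a_0 = 1, a_1 = 9/5, a_2 = -3, so
  g(x) = -3*x^2 + 9*x/5 + 1.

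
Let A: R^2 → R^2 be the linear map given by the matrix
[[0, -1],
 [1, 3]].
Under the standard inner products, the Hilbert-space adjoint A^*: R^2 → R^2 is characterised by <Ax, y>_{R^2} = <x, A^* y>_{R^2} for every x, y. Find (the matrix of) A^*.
A^* = A^T =
[[0, 1],
 [-1, 3]]

For real matrices with standard dot products, the defining identity <Ax, y> = <x, A^* y> gives (Ax)^T y = x^T (A^*) y, i.e. x^T A^T y = x^T (A^*) y. Since this holds for all x, y, we must have A^* = A^T. Therefore
A^* =
[[0, 1],
 [-1, 3]].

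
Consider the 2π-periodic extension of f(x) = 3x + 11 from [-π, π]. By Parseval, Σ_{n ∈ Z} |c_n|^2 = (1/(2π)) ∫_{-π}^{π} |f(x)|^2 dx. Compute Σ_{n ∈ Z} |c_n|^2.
Σ |c_n|^2 = 3π^2 + 121

Expand and integrate term by term over [-π, π]:
  ∫ (3x)^2 dx = 9·(2π^3/3); ∫ 2·3·(11)·x dx = 0 (odd integrand); ∫ 11^2 dx = 121·2π.
So (1/(2π)) ∫_{-π}^{π} (3x + 11)^2 dx = 9π^2/3 + 121 = 3π^2 + 121.
Parseval ⇒ Σ |c_n|^2 = 3π^2 + 121.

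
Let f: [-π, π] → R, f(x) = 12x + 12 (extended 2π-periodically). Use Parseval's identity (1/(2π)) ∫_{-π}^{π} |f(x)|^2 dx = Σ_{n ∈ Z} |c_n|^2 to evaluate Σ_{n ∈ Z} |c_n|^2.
Σ |c_n|^2 = 48π^2 + 144

Expand and integrate term by term over [-π, π]:
  ∫ (12x)^2 dx = 144·(2π^3/3); ∫ 2·12·(12)·x dx = 0 (odd integrand); ∫ 12^2 dx = 144·2π.
So (1/(2π)) ∫_{-π}^{π} (12x + 12)^2 dx = 144π^2/3 + 144 = 48π^2 + 144.
Parseval ⇒ Σ |c_n|^2 = 48π^2 + 144.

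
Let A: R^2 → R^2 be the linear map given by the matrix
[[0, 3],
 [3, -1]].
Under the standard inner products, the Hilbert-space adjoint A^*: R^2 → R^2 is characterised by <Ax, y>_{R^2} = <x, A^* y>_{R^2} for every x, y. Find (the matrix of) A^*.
A^* = A^T =
[[0, 3],
 [3, -1]]

For real matrices with standard dot products, the defining identity <Ax, y> = <x, A^* y> gives (Ax)^T y = x^T (A^*) y, i.e. x^T A^T y = x^T (A^*) y. Since this holds for all x, y, we must have A^* = A^T. Therefore
A^* =
[[0, 3],
 [3, -1]].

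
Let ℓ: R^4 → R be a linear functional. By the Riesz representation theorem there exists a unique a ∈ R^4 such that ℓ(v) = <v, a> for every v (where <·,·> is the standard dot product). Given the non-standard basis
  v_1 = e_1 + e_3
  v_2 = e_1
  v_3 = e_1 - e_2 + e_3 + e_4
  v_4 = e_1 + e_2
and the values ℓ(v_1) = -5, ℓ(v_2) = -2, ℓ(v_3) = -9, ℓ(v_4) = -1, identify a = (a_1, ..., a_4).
a = (-2, 1, -3, -3)

Write a = (a_1, ..., a_4) in the standard basis. For each basis vector v_i, ℓ(v_i) = <v_i, a> is a linear equation in the a_j's. Collect the n equations into a matrix system V a = ℓ, where row i of V is v_i (expressed in the standard basis). Since V is invertible (lower-triangular with 1s on the diagonal, up to permutation), solve by back-substitution:
  V =
[[1, 0, 1, 0],
 [1, 0, 0, 0],
 [1, -1, 1, 1],
 [1, 1, 0, 0]]
  V a = (-5, -2, -9, -1)
Solving gives a = (-2, 1, -3, -3).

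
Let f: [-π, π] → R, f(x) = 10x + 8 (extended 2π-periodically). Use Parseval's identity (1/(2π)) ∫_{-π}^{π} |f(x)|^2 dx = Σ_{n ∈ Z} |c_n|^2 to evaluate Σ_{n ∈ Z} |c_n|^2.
Σ |c_n|^2 = 100π^2/3 + 64

Expand and integrate term by term over [-π, π]:
  ∫ (10x)^2 dx = 100·(2π^3/3); ∫ 2·10·(8)·x dx = 0 (odd integrand); ∫ 8^2 dx = 64·2π.
So (1/(2π)) ∫_{-π}^{π} (10x + 8)^2 dx = 100π^2/3 + 64 = 100π^2/3 + 64.
Parseval ⇒ Σ |c_n|^2 = 100π^2/3 + 64.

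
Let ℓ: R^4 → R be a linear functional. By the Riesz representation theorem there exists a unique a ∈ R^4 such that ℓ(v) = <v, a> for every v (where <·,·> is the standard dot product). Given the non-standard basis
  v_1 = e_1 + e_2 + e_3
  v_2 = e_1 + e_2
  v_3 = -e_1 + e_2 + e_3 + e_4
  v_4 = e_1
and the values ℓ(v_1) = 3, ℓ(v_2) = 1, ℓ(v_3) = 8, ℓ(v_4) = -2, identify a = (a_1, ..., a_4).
a = (-2, 3, 2, 1)

Write a = (a_1, ..., a_4) in the standard basis. For each basis vector v_i, ℓ(v_i) = <v_i, a> is a linear equation in the a_j's. Collect the n equations into a matrix system V a = ℓ, where row i of V is v_i (expressed in the standard basis). Since V is invertible (lower-triangular with 1s on the diagonal, up to permutation), solve by back-substitution:
  V =
[[1, 1, 1, 0],
 [1, 1, 0, 0],
 [-1, 1, 1, 1],
 [1, 0, 0, 0]]
  V a = (3, 1, 8, -2)
Solving gives a = (-2, 3, 2, 1).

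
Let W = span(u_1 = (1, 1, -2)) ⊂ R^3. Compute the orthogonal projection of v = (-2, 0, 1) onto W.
proj_W(v) = (-2/3, -2/3, 4/3)

Set up U = [u_1 | ... | u_1] ∈ R^(3×1). The projector onto W = col(U) is P = U (U^T U)^(-1) U^T.
Compute U^T U =
  [6],
and U^T v = (-4).
Solve U^T U · c = U^T v for the coefficients: c = (-2/3). The projection is proj_W(v) = U c.
Check: (v - proj_W(v)) · u_1 = 0  (should be 0).
Result: proj_W(v) = (-2/3, -2/3, 4/3).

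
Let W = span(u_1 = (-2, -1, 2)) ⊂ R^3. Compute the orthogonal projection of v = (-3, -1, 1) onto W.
proj_W(v) = (-2, -1, 2)

Set up U = [u_1 | ... | u_1] ∈ R^(3×1). The projector onto W = col(U) is P = U (U^T U)^(-1) U^T.
Compute U^T U =
  [9],
and U^T v = (9).
Solve U^T U · c = U^T v for the coefficients: c = (1). The projection is proj_W(v) = U c.
Check: (v - proj_W(v)) · u_1 = 0  (should be 0).
Result: proj_W(v) = (-2, -1, 2).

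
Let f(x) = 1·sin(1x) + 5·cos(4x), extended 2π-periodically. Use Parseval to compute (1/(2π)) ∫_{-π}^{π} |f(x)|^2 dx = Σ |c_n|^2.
Σ |c_n|^2 = 13

Expand |f|^2 and use orthogonality of {sin(nx), cos(mx)} on [-π, π]:
  ∫_{-π}^{π} sin(nx)^2 dx = π, ∫ cos(mx)^2 dx = π, and cross terms integrate to 0.
So ∫_{-π}^{π} f(x)^2 dx = 1^2 · π + 5^2 · π = (1 + 25)π.
Divide by 2π: (1 + 25)/2 = 13.
By Parseval, this equals Σ |c_n|^2.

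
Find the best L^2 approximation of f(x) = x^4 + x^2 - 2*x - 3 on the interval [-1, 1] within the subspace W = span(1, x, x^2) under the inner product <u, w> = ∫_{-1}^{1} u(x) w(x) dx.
g(x) = 13*x^2/7 - 2*x - 108/35

The best approximation g ∈ W is the orthogonal projection of f onto W. Writing g = a_0 + a_1 x + a_2 x^2, the coefficients solve the normal equations G · a = b where
  G_{ij} = <φ_i, φ_j> and b_i = <f, φ_i>, with φ_0 = 1, φ_1 = x, φ_2 = x^2.
G =
  [2, 0, 2/3]
  [0, 2/3, 0]
  [2/3, 0, 2/5],
b = (-74/15, -4/3, -46/35).
Solving gives a_0 = -108/35, a_1 = -2, a_2 = 13/7, so
  g(x) = 13*x^2/7 - 2*x - 108/35.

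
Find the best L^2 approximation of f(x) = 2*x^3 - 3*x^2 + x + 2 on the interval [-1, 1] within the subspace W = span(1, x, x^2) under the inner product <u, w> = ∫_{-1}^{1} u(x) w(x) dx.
g(x) = -3*x^2 + 11*x/5 + 2

The best approximation g ∈ W is the orthogonal projection of f onto W. Writing g = a_0 + a_1 x + a_2 x^2, the coefficients solve the normal equations G · a = b where
  G_{ij} = <φ_i, φ_j> and b_i = <f, φ_i>, with φ_0 = 1, φ_1 = x, φ_2 = x^2.
G =
  [2, 0, 2/3]
  [0, 2/3, 0]
  [2/3, 0, 2/5],
b = (2, 22/15, 2/15).
Solving gives a_0 = 2, a_1 = 11/5, a_2 = -3, so
  g(x) = -3*x^2 + 11*x/5 + 2.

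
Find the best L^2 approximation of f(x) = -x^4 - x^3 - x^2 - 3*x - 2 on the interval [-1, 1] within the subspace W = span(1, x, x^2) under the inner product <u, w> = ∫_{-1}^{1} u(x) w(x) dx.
g(x) = -13*x^2/7 - 18*x/5 - 67/35

The best approximation g ∈ W is the orthogonal projection of f onto W. Writing g = a_0 + a_1 x + a_2 x^2, the coefficients solve the normal equations G · a = b where
  G_{ij} = <φ_i, φ_j> and b_i = <f, φ_i>, with φ_0 = 1, φ_1 = x, φ_2 = x^2.
G =
  [2, 0, 2/3]
  [0, 2/3, 0]
  [2/3, 0, 2/5],
b = (-76/15, -12/5, -212/105).
Solving gives a_0 = -67/35, a_1 = -18/5, a_2 = -13/7, so
  g(x) = -13*x^2/7 - 18*x/5 - 67/35.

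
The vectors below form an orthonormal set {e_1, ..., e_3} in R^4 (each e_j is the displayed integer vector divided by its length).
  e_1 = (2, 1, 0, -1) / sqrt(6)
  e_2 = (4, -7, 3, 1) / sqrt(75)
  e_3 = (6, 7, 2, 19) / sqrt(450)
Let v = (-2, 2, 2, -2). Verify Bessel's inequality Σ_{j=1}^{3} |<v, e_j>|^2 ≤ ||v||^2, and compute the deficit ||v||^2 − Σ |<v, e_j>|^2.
Σ |<v, e_j>|^2 = 1484/225; ||v||^2 = 16; deficit = 2116/225

Write each e_j = u_j / sqrt(<u_j, u_j>) where u_j is the displayed integer vector. Then <v, e_j> = <v, u_j> / sqrt(<u_j, u_j>), so |<v, e_j>|^2 = <v, u_j>^2 / <u_j, u_j>.
Coefficients: <v, e_1> = 0/sqrt(6), <v, e_2> = -18/sqrt(75), <v, e_3> = -32/sqrt(450).
Square and sum: Σ |<v, e_j>|^2 = 1484/225.
Compute ||v||^2 = v·v = 16.
Deficit = 16 − 1484/225 = 2116/225 ≥ 0, confirming Bessel's inequality. (The deficit equals ||v − Σ <v,e_j> e_j||^2, the squared distance from v to span{e_j}.)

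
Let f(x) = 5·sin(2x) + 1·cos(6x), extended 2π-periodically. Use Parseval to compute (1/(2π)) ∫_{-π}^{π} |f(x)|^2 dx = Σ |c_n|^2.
Σ |c_n|^2 = 13

Expand |f|^2 and use orthogonality of {sin(nx), cos(mx)} on [-π, π]:
  ∫_{-π}^{π} sin(nx)^2 dx = π, ∫ cos(mx)^2 dx = π, and cross terms integrate to 0.
So ∫_{-π}^{π} f(x)^2 dx = 5^2 · π + 1^2 · π = (25 + 1)π.
Divide by 2π: (25 + 1)/2 = 13.
By Parseval, this equals Σ |c_n|^2.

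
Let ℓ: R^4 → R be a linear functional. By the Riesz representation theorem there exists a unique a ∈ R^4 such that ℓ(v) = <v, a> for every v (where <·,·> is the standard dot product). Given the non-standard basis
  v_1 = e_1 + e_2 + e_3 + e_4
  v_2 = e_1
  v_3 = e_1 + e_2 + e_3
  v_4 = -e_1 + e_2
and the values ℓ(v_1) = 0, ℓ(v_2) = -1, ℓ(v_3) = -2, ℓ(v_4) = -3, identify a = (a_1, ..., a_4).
a = (-1, -4, 3, 2)

Write a = (a_1, ..., a_4) in the standard basis. For each basis vector v_i, ℓ(v_i) = <v_i, a> is a linear equation in the a_j's. Collect the n equations into a matrix system V a = ℓ, where row i of V is v_i (expressed in the standard basis). Since V is invertible (lower-triangular with 1s on the diagonal, up to permutation), solve by back-substitution:
  V =
[[1, 1, 1, 1],
 [1, 0, 0, 0],
 [1, 1, 1, 0],
 [-1, 1, 0, 0]]
  V a = (0, -1, -2, -3)
Solving gives a = (-1, -4, 3, 2).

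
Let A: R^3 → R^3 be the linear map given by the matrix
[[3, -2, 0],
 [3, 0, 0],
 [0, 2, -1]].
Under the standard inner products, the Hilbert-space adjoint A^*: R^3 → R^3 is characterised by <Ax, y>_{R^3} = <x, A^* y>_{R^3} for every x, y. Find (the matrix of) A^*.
A^* = A^T =
[[3, 3, 0],
 [-2, 0, 2],
 [0, 0, -1]]

For real matrices with standard dot products, the defining identity <Ax, y> = <x, A^* y> gives (Ax)^T y = x^T (A^*) y, i.e. x^T A^T y = x^T (A^*) y. Since this holds for all x, y, we must have A^* = A^T. Therefore
A^* =
[[3, 3, 0],
 [-2, 0, 2],
 [0, 0, -1]].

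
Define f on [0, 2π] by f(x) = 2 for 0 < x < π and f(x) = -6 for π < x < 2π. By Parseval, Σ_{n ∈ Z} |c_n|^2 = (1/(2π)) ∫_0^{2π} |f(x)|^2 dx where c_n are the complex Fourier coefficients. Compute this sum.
Σ |c_n|^2 = 20

Parseval equates the L^2 energy of f (normalised by 1/(2π)) with the ℓ^2 sum of its Fourier coefficients: (1/(2π)) ∫_0^{2π} |f|^2 = Σ |c_n|^2.
Compute the left side: (1/(2π)) [∫_0^π 2^2 dx + ∫_π^{2π} (-6)^2 dx] = (1/(2π)) · (4π + 36π) = (4 + 36)/2 = 20.
So Σ_{n ∈ Z} |c_n|^2 = 20.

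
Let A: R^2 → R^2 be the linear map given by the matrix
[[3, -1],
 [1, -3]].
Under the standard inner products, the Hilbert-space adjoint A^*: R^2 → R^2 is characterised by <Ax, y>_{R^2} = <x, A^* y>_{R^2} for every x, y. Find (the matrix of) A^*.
A^* = A^T =
[[3, 1],
 [-1, -3]]

For real matrices with standard dot products, the defining identity <Ax, y> = <x, A^* y> gives (Ax)^T y = x^T (A^*) y, i.e. x^T A^T y = x^T (A^*) y. Since this holds for all x, y, we must have A^* = A^T. Therefore
A^* =
[[3, 1],
 [-1, -3]].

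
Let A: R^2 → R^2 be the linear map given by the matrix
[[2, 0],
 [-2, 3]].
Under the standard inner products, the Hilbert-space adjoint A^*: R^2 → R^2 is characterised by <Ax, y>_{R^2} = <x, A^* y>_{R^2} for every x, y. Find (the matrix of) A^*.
A^* = A^T =
[[2, -2],
 [0, 3]]

For real matrices with standard dot products, the defining identity <Ax, y> = <x, A^* y> gives (Ax)^T y = x^T (A^*) y, i.e. x^T A^T y = x^T (A^*) y. Since this holds for all x, y, we must have A^* = A^T. Therefore
A^* =
[[2, -2],
 [0, 3]].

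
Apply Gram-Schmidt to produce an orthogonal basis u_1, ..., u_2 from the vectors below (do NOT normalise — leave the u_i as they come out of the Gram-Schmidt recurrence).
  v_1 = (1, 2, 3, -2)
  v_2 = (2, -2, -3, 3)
Orthogonal basis:
  u_1 = (1, 2, 3, -2)
  u_2 = (53/18, -1/9, -1/6, 10/9)

Apply the Gram-Schmidt recurrence
  u_1 = v_1
  u_i = v_i − Σ_{j<i} ((v_i · u_j) / (u_j · u_j)) · u_j.

Step by step this gives:
  u_1 = (1, 2, 3, -2)
  u_2 = (53/18, -1/9, -1/6, 10/9)

Orthogonality check:
  u_2 · u_1 = 0 (should be 0)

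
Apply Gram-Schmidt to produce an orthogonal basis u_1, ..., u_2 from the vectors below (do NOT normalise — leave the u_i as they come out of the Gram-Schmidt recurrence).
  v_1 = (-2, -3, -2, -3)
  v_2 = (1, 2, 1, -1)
Orthogonal basis:
  u_1 = (-2, -3, -2, -3)
  u_2 = (6/13, 31/26, 6/13, -47/26)

Apply the Gram-Schmidt recurrence
  u_1 = v_1
  u_i = v_i − Σ_{j<i} ((v_i · u_j) / (u_j · u_j)) · u_j.

Step by step this gives:
  u_1 = (-2, -3, -2, -3)
  u_2 = (6/13, 31/26, 6/13, -47/26)

Orthogonality check:
  u_2 · u_1 = 0 (should be 0)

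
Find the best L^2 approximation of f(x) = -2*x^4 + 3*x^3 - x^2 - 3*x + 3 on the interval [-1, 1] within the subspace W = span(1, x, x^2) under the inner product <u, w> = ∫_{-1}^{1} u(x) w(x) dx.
g(x) = -19*x^2/7 - 6*x/5 + 111/35

The best approximation g ∈ W is the orthogonal projection of f onto W. Writing g = a_0 + a_1 x + a_2 x^2, the coefficients solve the normal equations G · a = b where
  G_{ij} = <φ_i, φ_j> and b_i = <f, φ_i>, with φ_0 = 1, φ_1 = x, φ_2 = x^2.
G =
  [2, 0, 2/3]
  [0, 2/3, 0]
  [2/3, 0, 2/5],
b = (68/15, -4/5, 36/35).
Solving gives a_0 = 111/35, a_1 = -6/5, a_2 = -19/7, so
  g(x) = -19*x^2/7 - 6*x/5 + 111/35.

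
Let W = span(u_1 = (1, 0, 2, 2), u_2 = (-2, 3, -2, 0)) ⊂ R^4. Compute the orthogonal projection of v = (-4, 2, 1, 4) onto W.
proj_W(v) = (-38/39, 48/13, 20/39, 116/39)

Set up U = [u_1 | ... | u_2] ∈ R^(4×2). The projector onto W = col(U) is P = U (U^T U)^(-1) U^T.
Compute U^T U =
  [9, -6]
  [-6, 17],
and U^T v = (6, 12).
Solve U^T U · c = U^T v for the coefficients: c = (58/39, 16/13). The projection is proj_W(v) = U c.
Check: (v - proj_W(v)) · u_1 = 0  (should be 0).
Check: (v - proj_W(v)) · u_2 = 0  (should be 0).
Result: proj_W(v) = (-38/39, 48/13, 20/39, 116/39).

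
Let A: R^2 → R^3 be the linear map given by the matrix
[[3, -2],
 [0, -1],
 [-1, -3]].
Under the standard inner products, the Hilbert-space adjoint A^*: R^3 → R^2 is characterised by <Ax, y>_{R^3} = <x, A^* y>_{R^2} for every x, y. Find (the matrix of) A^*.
A^* = A^T =
[[3, 0, -1],
 [-2, -1, -3]]

For real matrices with standard dot products, the defining identity <Ax, y> = <x, A^* y> gives (Ax)^T y = x^T (A^*) y, i.e. x^T A^T y = x^T (A^*) y. Since this holds for all x, y, we must have A^* = A^T. Therefore
A^* =
[[3, 0, -1],
 [-2, -1, -3]].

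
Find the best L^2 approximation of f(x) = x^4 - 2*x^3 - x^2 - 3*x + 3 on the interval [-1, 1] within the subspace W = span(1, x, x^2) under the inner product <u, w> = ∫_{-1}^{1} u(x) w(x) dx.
g(x) = -x^2/7 - 21*x/5 + 102/35

The best approximation g ∈ W is the orthogonal projection of f onto W. Writing g = a_0 + a_1 x + a_2 x^2, the coefficients solve the normal equations G · a = b where
  G_{ij} = <φ_i, φ_j> and b_i = <f, φ_i>, with φ_0 = 1, φ_1 = x, φ_2 = x^2.
G =
  [2, 0, 2/3]
  [0, 2/3, 0]
  [2/3, 0, 2/5],
b = (86/15, -14/5, 66/35).
Solving gives a_0 = 102/35, a_1 = -21/5, a_2 = -1/7, so
  g(x) = -x^2/7 - 21*x/5 + 102/35.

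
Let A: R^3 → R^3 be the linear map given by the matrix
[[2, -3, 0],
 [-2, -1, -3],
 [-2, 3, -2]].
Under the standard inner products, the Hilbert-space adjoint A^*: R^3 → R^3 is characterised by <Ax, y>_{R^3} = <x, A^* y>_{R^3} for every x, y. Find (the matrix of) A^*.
A^* = A^T =
[[2, -2, -2],
 [-3, -1, 3],
 [0, -3, -2]]

For real matrices with standard dot products, the defining identity <Ax, y> = <x, A^* y> gives (Ax)^T y = x^T (A^*) y, i.e. x^T A^T y = x^T (A^*) y. Since this holds for all x, y, we must have A^* = A^T. Therefore
A^* =
[[2, -2, -2],
 [-3, -1, 3],
 [0, -3, -2]].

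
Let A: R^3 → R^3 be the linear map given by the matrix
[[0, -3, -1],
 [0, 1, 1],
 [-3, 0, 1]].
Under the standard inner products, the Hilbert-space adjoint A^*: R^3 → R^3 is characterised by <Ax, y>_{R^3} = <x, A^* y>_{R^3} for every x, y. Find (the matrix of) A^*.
A^* = A^T =
[[0, 0, -3],
 [-3, 1, 0],
 [-1, 1, 1]]

For real matrices with standard dot products, the defining identity <Ax, y> = <x, A^* y> gives (Ax)^T y = x^T (A^*) y, i.e. x^T A^T y = x^T (A^*) y. Since this holds for all x, y, we must have A^* = A^T. Therefore
A^* =
[[0, 0, -3],
 [-3, 1, 0],
 [-1, 1, 1]].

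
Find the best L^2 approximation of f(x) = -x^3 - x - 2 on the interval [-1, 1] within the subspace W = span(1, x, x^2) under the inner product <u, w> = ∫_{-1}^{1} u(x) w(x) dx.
g(x) = -8*x/5 - 2

The best approximation g ∈ W is the orthogonal projection of f onto W. Writing g = a_0 + a_1 x + a_2 x^2, the coefficients solve the normal equations G · a = b where
  G_{ij} = <φ_i, φ_j> and b_i = <f, φ_i>, with φ_0 = 1, φ_1 = x, φ_2 = x^2.
G =
  [2, 0, 2/3]
  [0, 2/3, 0]
  [2/3, 0, 2/5],
b = (-4, -16/15, -4/3).
Solving gives a_0 = -2, a_1 = -8/5, a_2 = 0, so
  g(x) = -8*x/5 - 2.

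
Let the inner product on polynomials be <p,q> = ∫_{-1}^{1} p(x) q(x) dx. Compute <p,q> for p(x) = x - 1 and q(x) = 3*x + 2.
<p,q> = -2

Expand the product: p(x)·q(x) = 3*x^2 - x - 2.
∫_{-1}^{1} of each monomial x^k gives [2/(k+1) if k even, 0 if k odd]. Integrating term-by-term (or equivalently evaluating the antiderivative F(x) = x^3 - x^2/2 - 2*x at the endpoints):
  F(1) − F(−1) = -3/2 − (1/2) = -2.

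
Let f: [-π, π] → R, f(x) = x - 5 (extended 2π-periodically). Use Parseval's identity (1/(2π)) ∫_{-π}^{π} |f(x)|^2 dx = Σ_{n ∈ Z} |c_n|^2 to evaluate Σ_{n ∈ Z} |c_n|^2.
Σ |c_n|^2 = π^2/3 + 25

Expand and integrate term by term over [-π, π]:
  ∫ (x)^2 dx = 1·(2π^3/3); ∫ 2·1·(-5)·x dx = 0 (odd integrand); ∫ (-5)^2 dx = 25·2π.
So (1/(2π)) ∫_{-π}^{π} (x - 5)^2 dx = 1π^2/3 + 25 = π^2/3 + 25.
Parseval ⇒ Σ |c_n|^2 = π^2/3 + 25.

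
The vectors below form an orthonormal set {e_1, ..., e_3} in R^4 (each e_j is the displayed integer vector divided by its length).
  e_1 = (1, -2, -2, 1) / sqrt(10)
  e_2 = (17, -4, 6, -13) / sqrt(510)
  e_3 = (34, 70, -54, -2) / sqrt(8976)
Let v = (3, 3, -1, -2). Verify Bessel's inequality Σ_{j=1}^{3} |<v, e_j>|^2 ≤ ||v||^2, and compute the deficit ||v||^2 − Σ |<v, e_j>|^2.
Σ |<v, e_j>|^2 = 1011/44; ||v||^2 = 23; deficit = 1/44

Write each e_j = u_j / sqrt(<u_j, u_j>) where u_j is the displayed integer vector. Then <v, e_j> = <v, u_j> / sqrt(<u_j, u_j>), so |<v, e_j>|^2 = <v, u_j>^2 / <u_j, u_j>.
Coefficients: <v, e_1> = -3/sqrt(10), <v, e_2> = 59/sqrt(510), <v, e_3> = 370/sqrt(8976).
Square and sum: Σ |<v, e_j>|^2 = 1011/44.
Compute ||v||^2 = v·v = 23.
Deficit = 23 − 1011/44 = 1/44 ≥ 0, confirming Bessel's inequality. (The deficit equals ||v − Σ <v,e_j> e_j||^2, the squared distance from v to span{e_j}.)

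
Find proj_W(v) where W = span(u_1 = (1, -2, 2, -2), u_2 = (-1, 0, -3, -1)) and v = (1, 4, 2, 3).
proj_W(v) = (13/59, 149/59, 227/118, 473/118)

Set up U = [u_1 | ... | u_2] ∈ R^(4×2). The projector onto W = col(U) is P = U (U^T U)^(-1) U^T.
Compute U^T U =
  [13, -5]
  [-5, 11],
and U^T v = (-9, -10).
Solve U^T U · c = U^T v for the coefficients: c = (-149/118, -175/118). The projection is proj_W(v) = U c.
Check: (v - proj_W(v)) · u_1 = 0  (should be 0).
Check: (v - proj_W(v)) · u_2 = 0  (should be 0).
Result: proj_W(v) = (13/59, 149/59, 227/118, 473/118).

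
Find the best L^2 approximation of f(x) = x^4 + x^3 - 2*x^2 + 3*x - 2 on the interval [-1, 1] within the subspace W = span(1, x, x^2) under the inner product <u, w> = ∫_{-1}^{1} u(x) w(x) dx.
g(x) = -8*x^2/7 + 18*x/5 - 73/35

The best approximation g ∈ W is the orthogonal projection of f onto W. Writing g = a_0 + a_1 x + a_2 x^2, the coefficients solve the normal equations G · a = b where
  G_{ij} = <φ_i, φ_j> and b_i = <f, φ_i>, with φ_0 = 1, φ_1 = x, φ_2 = x^2.
G =
  [2, 0, 2/3]
  [0, 2/3, 0]
  [2/3, 0, 2/5],
b = (-74/15, 12/5, -194/105).
Solving gives a_0 = -73/35, a_1 = 18/5, a_2 = -8/7, so
  g(x) = -8*x^2/7 + 18*x/5 - 73/35.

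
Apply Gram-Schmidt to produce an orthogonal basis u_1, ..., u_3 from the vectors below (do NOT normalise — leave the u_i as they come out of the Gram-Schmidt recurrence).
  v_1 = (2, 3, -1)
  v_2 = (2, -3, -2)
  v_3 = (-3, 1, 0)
Orthogonal basis:
  u_1 = (2, 3, -1)
  u_2 = (17/7, -33/14, -31/14)
  u_3 = (-261/229, 58/229, -348/229)

Apply the Gram-Schmidt recurrence
  u_1 = v_1
  u_i = v_i − Σ_{j<i} ((v_i · u_j) / (u_j · u_j)) · u_j.

Step by step this gives:
  u_1 = (2, 3, -1)
  u_2 = (17/7, -33/14, -31/14)
  u_3 = (-261/229, 58/229, -348/229)

Orthogonality check:
  u_2 · u_1 = 0 (should be 0)
  u_3 · u_1 = 0 (should be 0)
  u_3 · u_2 = 0 (should be 0)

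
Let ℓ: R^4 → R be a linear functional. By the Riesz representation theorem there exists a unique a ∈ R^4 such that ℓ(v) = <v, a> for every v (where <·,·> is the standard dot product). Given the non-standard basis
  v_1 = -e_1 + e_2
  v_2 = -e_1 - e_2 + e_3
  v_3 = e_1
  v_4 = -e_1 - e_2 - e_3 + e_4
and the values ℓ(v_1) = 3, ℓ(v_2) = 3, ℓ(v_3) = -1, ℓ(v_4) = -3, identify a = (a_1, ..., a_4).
a = (-1, 2, 4, 2)

Write a = (a_1, ..., a_4) in the standard basis. For each basis vector v_i, ℓ(v_i) = <v_i, a> is a linear equation in the a_j's. Collect the n equations into a matrix system V a = ℓ, where row i of V is v_i (expressed in the standard basis). Since V is invertible (lower-triangular with 1s on the diagonal, up to permutation), solve by back-substitution:
  V =
[[-1, 1, 0, 0],
 [-1, -1, 1, 0],
 [1, 0, 0, 0],
 [-1, -1, -1, 1]]
  V a = (3, 3, -1, -3)
Solving gives a = (-1, 2, 4, 2).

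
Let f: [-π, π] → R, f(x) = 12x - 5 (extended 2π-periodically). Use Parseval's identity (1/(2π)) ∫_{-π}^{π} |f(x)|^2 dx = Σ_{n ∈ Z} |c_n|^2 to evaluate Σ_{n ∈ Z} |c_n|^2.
Σ |c_n|^2 = 48π^2 + 25

Expand and integrate term by term over [-π, π]:
  ∫ (12x)^2 dx = 144·(2π^3/3); ∫ 2·12·(-5)·x dx = 0 (odd integrand); ∫ (-5)^2 dx = 25·2π.
So (1/(2π)) ∫_{-π}^{π} (12x - 5)^2 dx = 144π^2/3 + 25 = 48π^2 + 25.
Parseval ⇒ Σ |c_n|^2 = 48π^2 + 25.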